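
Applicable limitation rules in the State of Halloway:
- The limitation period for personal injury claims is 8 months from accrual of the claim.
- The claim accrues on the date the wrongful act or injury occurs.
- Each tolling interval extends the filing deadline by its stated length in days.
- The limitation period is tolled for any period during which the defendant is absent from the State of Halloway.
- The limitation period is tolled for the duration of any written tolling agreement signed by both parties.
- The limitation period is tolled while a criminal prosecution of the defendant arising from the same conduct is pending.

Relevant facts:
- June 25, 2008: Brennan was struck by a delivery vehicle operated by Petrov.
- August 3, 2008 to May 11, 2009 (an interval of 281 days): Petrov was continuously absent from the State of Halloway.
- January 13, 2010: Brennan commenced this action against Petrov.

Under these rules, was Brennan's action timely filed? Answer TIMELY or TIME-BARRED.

TIME-BARRED

The claim accrued on June 25, 2008, the date of the act.
Adding the 8 months base period to June 25, 2008 gives a deadline of February 25, 2009, before any tolling.
The period was tolled for 281 days by the defendant's absence from the jurisdiction (August 3, 2008 to May 11, 2009), pushing the deadline to December 3, 2009.
The January 13, 2010 filing falls after the December 3, 2009 deadline; the claim is time-barred.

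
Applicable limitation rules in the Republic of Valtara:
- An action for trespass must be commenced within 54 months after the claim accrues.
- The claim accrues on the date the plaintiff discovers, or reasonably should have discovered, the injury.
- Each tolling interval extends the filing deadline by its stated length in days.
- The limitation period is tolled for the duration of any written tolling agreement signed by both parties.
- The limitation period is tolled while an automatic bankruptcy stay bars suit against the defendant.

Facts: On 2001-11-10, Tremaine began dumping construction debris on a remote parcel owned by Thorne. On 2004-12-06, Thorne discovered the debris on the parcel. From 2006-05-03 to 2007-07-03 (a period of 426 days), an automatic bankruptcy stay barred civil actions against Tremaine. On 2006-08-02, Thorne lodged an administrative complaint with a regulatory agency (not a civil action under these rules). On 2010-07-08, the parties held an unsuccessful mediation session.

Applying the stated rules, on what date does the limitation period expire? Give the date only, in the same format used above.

2010-08-06

Accrual is tied to discovery, so the period began on 2004-12-06 rather than on 2001-11-10 when the act occurred.
Adding the 54 months base period to 2004-12-06 gives a deadline of 2009-06-06, before any tolling.
The automatic bankruptcy stay from 2006-05-03 to 2007-07-03 tolled the period for 426 days, extending the deadline to 2010-08-06.
Nothing else in the chronology tolls or restarts the period.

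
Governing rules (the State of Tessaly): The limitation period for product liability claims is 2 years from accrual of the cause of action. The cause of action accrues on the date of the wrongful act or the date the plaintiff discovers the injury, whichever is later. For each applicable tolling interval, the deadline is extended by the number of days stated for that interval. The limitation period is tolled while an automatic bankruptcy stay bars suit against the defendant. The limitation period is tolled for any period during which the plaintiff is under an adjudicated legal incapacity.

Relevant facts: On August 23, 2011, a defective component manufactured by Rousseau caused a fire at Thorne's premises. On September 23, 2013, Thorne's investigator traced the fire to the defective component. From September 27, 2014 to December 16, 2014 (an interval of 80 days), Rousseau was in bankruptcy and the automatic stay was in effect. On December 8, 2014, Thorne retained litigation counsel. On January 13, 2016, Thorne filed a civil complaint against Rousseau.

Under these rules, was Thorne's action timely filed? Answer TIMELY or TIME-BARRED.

Taking the later of the act (August 23, 2011) and discovery (September 23, 2013), the claim accrued on September 23, 2013.
Adding the 2 years base period to September 23, 2013 gives a deadline of September 23, 2015, before any tolling.
The period was tolled for 80 days by the automatic bankruptcy stay (September 27, 2014 to December 16, 2014), pushing the deadline to December 12, 2015.
The other events in the timeline have no effect on the limitation period under the stated rules.
The January 13, 2016 filing falls after the December 12, 2015 deadline; the claim is time-barred.

TIME-BARRED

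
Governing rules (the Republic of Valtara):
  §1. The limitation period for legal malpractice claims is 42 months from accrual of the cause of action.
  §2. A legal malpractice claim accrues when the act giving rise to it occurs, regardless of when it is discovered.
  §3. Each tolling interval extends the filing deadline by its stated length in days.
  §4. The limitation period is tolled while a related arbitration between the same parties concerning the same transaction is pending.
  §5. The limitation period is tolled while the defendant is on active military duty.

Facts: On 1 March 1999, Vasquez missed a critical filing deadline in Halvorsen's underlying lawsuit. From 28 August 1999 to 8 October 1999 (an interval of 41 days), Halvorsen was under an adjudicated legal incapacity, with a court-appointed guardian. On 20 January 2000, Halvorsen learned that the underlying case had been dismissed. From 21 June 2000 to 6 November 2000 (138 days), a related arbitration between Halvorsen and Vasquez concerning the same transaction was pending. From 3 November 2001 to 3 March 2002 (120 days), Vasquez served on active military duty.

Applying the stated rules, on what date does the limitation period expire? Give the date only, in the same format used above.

17 May 2003

Accrual is governed by the date of the act, so the period began to run on 1 March 1999; the later discovery on 20 January 2000 is irrelevant under the stated rule.
42 months from 1 March 1999 is 1 September 2002.
Because the pending related arbitration ran from 21 June 2000 to 6 November 2000, the deadline is extended by 138 days to 17 January 2003.
Because the defendant's active military service ran from 3 November 2001 to 3 March 2002, the deadline is extended by 120 days to 17 May 2003.
The plaintiff's legal incapacity from 28 August 1999 to 8 October 1999 does not toll the period, because no stated rule makes the plaintiff's incapacity a tolling event.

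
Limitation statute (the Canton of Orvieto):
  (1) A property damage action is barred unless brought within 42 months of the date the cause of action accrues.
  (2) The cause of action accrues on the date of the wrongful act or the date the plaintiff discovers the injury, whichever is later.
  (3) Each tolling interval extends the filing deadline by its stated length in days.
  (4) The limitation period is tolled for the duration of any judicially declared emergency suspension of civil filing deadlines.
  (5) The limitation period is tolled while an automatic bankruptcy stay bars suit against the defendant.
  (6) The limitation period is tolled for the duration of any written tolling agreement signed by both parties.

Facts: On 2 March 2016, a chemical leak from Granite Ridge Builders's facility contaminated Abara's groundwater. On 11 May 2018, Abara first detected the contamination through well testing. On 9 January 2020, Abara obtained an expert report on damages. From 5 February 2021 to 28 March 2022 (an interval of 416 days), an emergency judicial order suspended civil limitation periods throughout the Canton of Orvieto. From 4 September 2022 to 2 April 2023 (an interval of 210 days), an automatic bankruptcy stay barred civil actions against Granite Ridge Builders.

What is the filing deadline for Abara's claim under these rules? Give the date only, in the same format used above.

Because discovery on 11 May 2018 post-dates the 2 March 2016 act, accrual under the later-of rule falls on 11 May 2018.
The untolled deadline — 42 months after 11 May 2018 — is 11 November 2021.
Because the emergency suspension of filing deadlines ran from 5 February 2021 to 28 March 2022, the deadline is extended by 416 days to 1 January 2023.
Because the automatic bankruptcy stay ran from 4 September 2022 to 2 April 2023, the deadline is extended by 210 days to 30 July 2023.
Nothing else in the chronology tolls or restarts the period.

30 July 2023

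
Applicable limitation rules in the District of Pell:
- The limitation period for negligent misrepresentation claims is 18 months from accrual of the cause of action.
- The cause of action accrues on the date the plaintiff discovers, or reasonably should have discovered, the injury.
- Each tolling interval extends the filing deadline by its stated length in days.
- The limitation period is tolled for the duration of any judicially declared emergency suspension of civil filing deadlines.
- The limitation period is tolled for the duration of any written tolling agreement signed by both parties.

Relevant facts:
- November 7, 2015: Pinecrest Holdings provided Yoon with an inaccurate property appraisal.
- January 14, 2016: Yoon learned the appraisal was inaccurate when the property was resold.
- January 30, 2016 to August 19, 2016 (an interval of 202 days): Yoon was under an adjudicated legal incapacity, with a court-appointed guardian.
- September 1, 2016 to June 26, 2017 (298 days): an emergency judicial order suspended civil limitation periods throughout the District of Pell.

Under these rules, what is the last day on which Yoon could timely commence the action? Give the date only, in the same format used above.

The claim did not accrue until Yoon discovered the injury on January 14, 2016; the November 7, 2015 act date does not start the clock under the stated rule.
Adding the 18 months base period to January 14, 2016 gives a deadline of July 14, 2017, before any tolling.
The emergency suspension of filing deadlines from September 1, 2016 to June 26, 2017 tolled the period for 298 days, extending the deadline to May 8, 2018.
The plaintiff's legal incapacity from January 30, 2016 to August 19, 2016 does not toll the period, because no stated rule makes the plaintiff's incapacity a tolling event.

May 8, 2018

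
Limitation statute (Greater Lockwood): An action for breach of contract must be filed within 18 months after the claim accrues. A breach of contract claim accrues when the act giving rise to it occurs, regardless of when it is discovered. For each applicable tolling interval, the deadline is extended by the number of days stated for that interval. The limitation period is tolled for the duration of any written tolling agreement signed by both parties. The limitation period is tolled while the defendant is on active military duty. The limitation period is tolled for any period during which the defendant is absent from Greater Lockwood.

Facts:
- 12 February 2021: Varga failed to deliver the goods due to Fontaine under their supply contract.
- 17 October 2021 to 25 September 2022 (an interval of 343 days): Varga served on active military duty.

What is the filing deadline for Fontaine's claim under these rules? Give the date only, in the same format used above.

21 July 2023

The limitation period began to run on 12 February 2021.
Adding the 18 months base period to 12 February 2021 gives a deadline of 12 August 2022, before any tolling.
The period was tolled for 343 days by the defendant's active military service (17 October 2021 to 25 September 2022), pushing the deadline to 21 July 2023.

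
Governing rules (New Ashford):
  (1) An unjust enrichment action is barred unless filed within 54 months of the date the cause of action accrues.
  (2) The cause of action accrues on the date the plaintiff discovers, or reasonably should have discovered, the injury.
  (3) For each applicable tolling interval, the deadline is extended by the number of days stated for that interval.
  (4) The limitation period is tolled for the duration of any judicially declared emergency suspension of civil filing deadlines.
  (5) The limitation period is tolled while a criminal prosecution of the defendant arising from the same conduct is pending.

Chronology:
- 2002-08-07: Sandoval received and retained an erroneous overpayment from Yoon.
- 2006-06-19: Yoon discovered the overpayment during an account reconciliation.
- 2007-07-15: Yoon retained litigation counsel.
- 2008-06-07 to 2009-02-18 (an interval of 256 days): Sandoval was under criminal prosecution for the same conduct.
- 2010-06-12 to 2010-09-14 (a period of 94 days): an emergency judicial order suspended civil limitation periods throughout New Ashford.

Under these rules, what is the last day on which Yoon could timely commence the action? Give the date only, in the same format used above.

2011-12-04

Accrual is tied to discovery, so the period began on 2006-06-19 rather than on 2002-08-07 when the act occurred.
54 months from 2006-06-19 is 2010-12-19.
Because the pending criminal prosecution ran from 2008-06-07 to 2009-02-18, the deadline is extended by 256 days to 2011-09-01.
Because the emergency suspension of filing deadlines ran from 2010-06-12 to 2010-09-14, the deadline is extended by 94 days to 2011-12-04.
Nothing else in the chronology tolls or restarts the period.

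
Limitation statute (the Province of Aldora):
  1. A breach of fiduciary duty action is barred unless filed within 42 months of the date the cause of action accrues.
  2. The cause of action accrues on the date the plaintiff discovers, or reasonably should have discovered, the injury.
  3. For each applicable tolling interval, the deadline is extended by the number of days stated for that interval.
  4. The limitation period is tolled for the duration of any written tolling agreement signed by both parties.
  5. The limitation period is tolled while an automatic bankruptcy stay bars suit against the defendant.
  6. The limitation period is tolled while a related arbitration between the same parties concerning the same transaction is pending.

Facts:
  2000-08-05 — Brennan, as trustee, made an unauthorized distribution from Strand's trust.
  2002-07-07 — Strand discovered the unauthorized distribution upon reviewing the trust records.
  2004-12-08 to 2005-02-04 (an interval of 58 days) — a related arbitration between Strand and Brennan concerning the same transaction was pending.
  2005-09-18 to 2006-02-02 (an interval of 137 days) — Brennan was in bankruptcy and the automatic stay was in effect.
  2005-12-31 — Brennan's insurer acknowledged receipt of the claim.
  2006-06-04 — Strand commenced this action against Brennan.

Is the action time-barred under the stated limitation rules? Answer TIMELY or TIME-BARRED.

The claim did not accrue until Strand discovered the injury on 2002-07-07; the 2000-08-05 act date does not start the clock under the stated rule.
The untolled deadline — 42 months after 2002-07-07 — is 2006-01-07.
The period was tolled for 58 days by the pending related arbitration (2004-12-08 to 2005-02-04), pushing the deadline to 2006-03-06.
Because the automatic bankruptcy stay ran from 2005-09-18 to 2006-02-02, the deadline is extended by 137 days to 2006-07-21.
The other events in the timeline have no effect on the limitation period under the stated rules.
Filing on 2006-06-04 beat the 2006-07-21 deadline — the action is timely.

TIMELY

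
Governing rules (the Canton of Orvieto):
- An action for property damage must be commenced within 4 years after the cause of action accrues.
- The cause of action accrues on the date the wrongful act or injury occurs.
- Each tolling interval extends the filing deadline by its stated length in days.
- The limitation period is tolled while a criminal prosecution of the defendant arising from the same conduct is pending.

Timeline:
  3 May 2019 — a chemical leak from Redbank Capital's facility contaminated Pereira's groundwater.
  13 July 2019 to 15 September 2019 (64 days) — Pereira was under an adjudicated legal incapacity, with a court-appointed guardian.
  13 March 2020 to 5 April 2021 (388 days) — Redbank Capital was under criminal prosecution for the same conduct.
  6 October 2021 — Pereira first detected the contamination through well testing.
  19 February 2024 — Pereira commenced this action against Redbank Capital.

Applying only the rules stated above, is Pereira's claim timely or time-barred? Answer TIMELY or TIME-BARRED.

The claim accrued on 3 May 2019, when the wrongful act occurred; under the stated occurrence rule the 6 October 2021 discovery does not delay accrual.
Adding the 4 years base period to 3 May 2019 gives a deadline of 3 May 2023, before any tolling.
Because the pending criminal prosecution ran from 13 March 2020 to 5 April 2021, the deadline is extended by 388 days to 25 May 2024.
Although the plaintiff's incapacity ran from 13 July 2019 to 15 September 2019, the stated rules do not make that a tolling event, so it is disregarded.
Filing on 19 February 2024 beat the 25 May 2024 deadline — the action is timely.

TIMELY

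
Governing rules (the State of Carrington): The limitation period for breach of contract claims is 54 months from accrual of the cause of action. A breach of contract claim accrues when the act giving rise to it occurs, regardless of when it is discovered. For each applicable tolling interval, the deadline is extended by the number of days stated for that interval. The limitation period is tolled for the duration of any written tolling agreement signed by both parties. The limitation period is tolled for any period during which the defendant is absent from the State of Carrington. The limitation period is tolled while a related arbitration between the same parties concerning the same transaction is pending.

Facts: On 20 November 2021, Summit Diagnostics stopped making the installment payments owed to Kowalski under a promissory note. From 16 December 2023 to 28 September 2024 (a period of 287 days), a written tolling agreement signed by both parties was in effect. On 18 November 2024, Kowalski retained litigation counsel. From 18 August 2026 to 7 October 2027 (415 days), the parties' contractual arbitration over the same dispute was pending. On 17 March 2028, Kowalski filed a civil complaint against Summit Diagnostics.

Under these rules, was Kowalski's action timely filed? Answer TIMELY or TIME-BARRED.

The cause of action accrued on 20 November 2021, the date of the act.
Adding the 54 months base period to 20 November 2021 gives a deadline of 20 May 2026, before any tolling.
The written tolling agreement from 16 December 2023 to 28 September 2024 tolled the period for 287 days, extending the deadline to 3 March 2027.
The period was tolled for 415 days by the pending related arbitration (18 August 2026 to 7 October 2027), pushing the deadline to 21 April 2028.
None of the other events listed affects the running of the period under the stated rules.
The 17 March 2028 filing precedes the 21 April 2028 deadline; the claim is timely.

TIMELY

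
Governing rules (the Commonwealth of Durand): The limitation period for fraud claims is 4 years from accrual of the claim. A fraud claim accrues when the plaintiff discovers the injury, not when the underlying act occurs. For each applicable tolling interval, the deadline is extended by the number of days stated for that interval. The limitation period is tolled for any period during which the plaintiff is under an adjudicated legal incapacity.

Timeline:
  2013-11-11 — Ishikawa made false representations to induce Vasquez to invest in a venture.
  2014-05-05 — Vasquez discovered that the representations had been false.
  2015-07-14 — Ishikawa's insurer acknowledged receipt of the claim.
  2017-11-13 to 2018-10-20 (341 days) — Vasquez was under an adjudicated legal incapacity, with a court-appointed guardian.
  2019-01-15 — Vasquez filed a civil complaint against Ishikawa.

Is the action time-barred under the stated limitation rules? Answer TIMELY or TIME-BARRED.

TIMELY

Accrual is tied to discovery, so the period began on 2014-05-05 rather than on 2013-11-11 when the act occurred.
Adding the 4 years base period to 2014-05-05 gives a deadline of 2018-05-05, before any tolling.
The period was tolled for 341 days by the plaintiff's legal incapacity (2017-11-13 to 2018-10-20), pushing the deadline to 2019-04-11.
None of the other events listed affects the running of the period under the stated rules.
The 2019-01-15 filing precedes the 2019-04-11 deadline; the claim is timely.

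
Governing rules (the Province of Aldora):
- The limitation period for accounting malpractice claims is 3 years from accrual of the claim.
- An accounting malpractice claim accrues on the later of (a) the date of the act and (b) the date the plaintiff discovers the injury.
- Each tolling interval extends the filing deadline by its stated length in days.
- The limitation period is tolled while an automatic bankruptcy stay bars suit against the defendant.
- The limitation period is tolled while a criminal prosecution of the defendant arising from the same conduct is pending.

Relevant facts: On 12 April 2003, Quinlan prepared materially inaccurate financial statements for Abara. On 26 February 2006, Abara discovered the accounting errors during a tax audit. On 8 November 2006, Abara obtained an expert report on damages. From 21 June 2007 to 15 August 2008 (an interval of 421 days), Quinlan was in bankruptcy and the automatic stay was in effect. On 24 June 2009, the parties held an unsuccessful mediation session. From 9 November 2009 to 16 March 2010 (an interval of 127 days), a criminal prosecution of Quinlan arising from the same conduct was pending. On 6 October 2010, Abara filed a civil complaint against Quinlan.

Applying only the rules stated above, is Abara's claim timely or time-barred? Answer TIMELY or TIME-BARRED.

Because discovery on 26 February 2006 post-dates the 12 April 2003 act, accrual under the later-of rule falls on 26 February 2006.
The untolled deadline — 3 years after 26 February 2006 — is 26 February 2009.
The period was tolled for 421 days by the automatic bankruptcy stay (21 June 2007 to 15 August 2008), pushing the deadline to 23 April 2010.
The pending criminal prosecution from 9 November 2009 to 16 March 2010 tolled the period for 127 days, extending the deadline to 28 August 2010.
Nothing else in the chronology tolls or restarts the period.
Filing on 6 October 2010 missed the 28 August 2010 deadline — the action is time-barred.

TIME-BARRED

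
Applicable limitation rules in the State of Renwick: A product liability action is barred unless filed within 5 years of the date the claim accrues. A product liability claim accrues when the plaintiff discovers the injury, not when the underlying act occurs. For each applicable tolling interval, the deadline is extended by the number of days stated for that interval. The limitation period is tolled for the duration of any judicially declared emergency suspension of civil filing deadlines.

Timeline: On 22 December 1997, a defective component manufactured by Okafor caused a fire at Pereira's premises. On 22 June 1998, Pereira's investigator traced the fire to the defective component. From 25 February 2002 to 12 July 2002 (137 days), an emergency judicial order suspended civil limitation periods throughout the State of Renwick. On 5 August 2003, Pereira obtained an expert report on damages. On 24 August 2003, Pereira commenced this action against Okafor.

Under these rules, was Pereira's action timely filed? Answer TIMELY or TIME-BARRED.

TIMELY

Under the discovery rule, the claim accrued on 22 June 1998, when Pereira discovered the injury — not on the 22 December 1997 date of the underlying act.
Adding the 5 years base period to 22 June 1998 gives a deadline of 22 June 2003, before any tolling.
Because the emergency suspension of filing deadlines ran from 25 February 2002 to 12 July 2002, the deadline is extended by 137 days to 6 November 2003.
None of the other events listed affects the running of the period under the stated rules.
Filing on 24 August 2003 beat the 6 November 2003 deadline — the action is timely.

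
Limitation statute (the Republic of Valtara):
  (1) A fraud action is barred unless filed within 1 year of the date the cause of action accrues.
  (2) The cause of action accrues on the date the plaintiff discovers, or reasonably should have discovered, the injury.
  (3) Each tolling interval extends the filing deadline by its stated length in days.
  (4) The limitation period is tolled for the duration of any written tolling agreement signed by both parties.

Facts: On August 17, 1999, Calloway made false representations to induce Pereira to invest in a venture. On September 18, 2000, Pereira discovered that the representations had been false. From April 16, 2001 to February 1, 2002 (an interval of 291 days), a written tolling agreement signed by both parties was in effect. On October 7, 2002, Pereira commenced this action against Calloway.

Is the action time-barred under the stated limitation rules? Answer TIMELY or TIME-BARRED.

TIME-BARRED

Under the discovery rule, the claim accrued on September 18, 2000, when Pereira discovered the injury — not on the August 17, 1999 date of the underlying act.
Adding the 1 year base period to September 18, 2000 gives a deadline of September 18, 2001, before any tolling.
Because the written tolling agreement ran from April 16, 2001 to February 1, 2002, the deadline is extended by 291 days to July 6, 2002.
Pereira filed on October 7, 2002, after the July 6, 2002 deadline, so the action is time-barred.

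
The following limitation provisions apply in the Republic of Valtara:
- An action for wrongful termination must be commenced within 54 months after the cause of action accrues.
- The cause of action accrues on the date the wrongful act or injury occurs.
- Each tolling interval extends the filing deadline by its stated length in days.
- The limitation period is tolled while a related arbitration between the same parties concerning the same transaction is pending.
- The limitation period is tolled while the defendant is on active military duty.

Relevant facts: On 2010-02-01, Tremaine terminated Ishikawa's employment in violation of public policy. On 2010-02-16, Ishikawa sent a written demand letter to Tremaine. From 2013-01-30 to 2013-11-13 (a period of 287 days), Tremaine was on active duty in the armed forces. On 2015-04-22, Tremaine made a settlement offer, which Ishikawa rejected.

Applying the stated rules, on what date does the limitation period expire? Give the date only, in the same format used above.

2015-05-15

The cause of action accrued on 2010-02-01, the date of the act.
54 months from 2010-02-01 is 2014-08-01.
Because the defendant's active military service ran from 2013-01-30 to 2013-11-13, the deadline is extended by 287 days to 2015-05-15.
None of the other events listed affects the running of the period under the stated rules.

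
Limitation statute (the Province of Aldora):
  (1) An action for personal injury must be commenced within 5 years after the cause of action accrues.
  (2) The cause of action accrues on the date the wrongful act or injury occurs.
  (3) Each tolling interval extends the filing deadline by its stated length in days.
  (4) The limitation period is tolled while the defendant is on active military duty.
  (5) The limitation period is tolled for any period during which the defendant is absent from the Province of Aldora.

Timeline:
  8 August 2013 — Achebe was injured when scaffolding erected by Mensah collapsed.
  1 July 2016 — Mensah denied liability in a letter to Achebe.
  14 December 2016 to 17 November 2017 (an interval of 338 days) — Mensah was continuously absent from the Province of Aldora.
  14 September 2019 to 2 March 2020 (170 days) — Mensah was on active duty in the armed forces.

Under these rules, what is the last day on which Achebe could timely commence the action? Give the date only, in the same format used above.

The limitation period began to run on 8 August 2013.
Adding the 5 years base period to 8 August 2013 gives a deadline of 8 August 2018, before any tolling.
The period was tolled for 338 days by the defendant's absence from the jurisdiction (14 December 2016 to 17 November 2017), pushing the deadline to 12 July 2019.
The defendant's active military service starting 14 September 2019 came too late — the period had run on 12 July 2019 — and so does not extend the deadline.
The other events in the timeline have no effect on the limitation period under the stated rules.

12 July 2019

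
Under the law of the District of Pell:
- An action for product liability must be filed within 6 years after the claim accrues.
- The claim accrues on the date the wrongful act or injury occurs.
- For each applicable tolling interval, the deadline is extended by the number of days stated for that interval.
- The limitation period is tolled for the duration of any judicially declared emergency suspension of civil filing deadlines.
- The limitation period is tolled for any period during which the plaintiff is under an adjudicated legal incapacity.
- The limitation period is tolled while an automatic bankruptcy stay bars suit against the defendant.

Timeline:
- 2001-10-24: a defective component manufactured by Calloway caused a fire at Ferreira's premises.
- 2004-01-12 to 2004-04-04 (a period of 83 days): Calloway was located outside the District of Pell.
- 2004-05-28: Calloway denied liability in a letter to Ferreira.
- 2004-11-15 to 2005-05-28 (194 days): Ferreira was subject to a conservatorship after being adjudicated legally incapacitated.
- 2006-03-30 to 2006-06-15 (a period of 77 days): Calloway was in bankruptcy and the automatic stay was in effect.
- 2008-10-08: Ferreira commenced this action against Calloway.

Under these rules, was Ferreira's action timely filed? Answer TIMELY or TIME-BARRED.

TIME-BARRED

The limitation period began to run on 2001-10-24.
The untolled deadline — 6 years after 2001-10-24 — is 2007-10-24.
The period was tolled for 194 days by the plaintiff's legal incapacity (2004-11-15 to 2005-05-28), pushing the deadline to 2008-05-05.
The period was tolled for 77 days by the automatic bankruptcy stay (2006-03-30 to 2006-06-15), pushing the deadline to 2008-07-21.
No stated provision tolls the period for the defendant's absence, so the interval from 2004-01-12 to 2004-04-04 has no effect on the deadline.
The other events in the timeline have no effect on the limitation period under the stated rules.
The 2008-10-08 filing falls after the 2008-07-21 deadline; the claim is time-barred.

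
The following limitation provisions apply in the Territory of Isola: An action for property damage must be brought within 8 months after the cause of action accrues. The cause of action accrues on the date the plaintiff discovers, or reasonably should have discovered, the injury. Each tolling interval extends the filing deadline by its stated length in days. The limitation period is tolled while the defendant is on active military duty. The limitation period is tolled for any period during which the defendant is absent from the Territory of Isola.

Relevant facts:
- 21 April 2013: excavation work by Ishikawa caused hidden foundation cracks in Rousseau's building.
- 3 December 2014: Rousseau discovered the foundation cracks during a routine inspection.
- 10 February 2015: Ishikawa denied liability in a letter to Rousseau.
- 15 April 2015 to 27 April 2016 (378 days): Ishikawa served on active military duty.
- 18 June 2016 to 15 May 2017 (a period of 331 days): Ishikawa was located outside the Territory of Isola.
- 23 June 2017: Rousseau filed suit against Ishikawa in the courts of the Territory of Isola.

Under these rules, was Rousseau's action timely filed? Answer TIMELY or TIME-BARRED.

Under the discovery rule, the claim accrued on 3 December 2014, when Rousseau discovered the injury — not on the 21 April 2013 date of the underlying act.
The untolled deadline — 8 months after 3 December 2014 — is 3 August 2015.
The defendant's active military service from 15 April 2015 to 27 April 2016 tolled the period for 378 days, extending the deadline to 15 August 2016.
The defendant's absence from the jurisdiction from 18 June 2016 to 15 May 2017 tolled the period for 331 days, extending the deadline to 12 July 2017.
Nothing else in the chronology tolls or restarts the period.
Rousseau filed on 23 June 2017, before the 12 July 2017 deadline, so the action is timely.

TIMELY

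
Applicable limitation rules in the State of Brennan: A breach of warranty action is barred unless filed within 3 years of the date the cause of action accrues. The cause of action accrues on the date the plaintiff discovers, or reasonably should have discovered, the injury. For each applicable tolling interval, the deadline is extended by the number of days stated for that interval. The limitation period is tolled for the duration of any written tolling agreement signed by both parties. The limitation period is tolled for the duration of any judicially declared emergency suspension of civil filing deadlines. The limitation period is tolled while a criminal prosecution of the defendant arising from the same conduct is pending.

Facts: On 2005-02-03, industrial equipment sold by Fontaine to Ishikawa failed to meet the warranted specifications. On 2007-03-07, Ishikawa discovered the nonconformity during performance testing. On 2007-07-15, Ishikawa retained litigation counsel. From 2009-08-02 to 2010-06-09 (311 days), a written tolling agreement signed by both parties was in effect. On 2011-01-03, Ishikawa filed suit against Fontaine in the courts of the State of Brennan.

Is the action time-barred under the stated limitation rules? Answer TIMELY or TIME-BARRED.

TIMELY

Under the discovery rule, the claim accrued on 2007-03-07, when Ishikawa discovered the injury — not on the 2005-02-03 date of the underlying act.
The untolled deadline — 3 years after 2007-03-07 — is 2010-03-07.
The written tolling agreement from 2009-08-02 to 2010-06-09 tolled the period for 311 days, extending the deadline to 2011-01-12.
The other events in the timeline have no effect on the limitation period under the stated rules.
Filing on 2011-01-03 beat the 2011-01-12 deadline — the action is timely.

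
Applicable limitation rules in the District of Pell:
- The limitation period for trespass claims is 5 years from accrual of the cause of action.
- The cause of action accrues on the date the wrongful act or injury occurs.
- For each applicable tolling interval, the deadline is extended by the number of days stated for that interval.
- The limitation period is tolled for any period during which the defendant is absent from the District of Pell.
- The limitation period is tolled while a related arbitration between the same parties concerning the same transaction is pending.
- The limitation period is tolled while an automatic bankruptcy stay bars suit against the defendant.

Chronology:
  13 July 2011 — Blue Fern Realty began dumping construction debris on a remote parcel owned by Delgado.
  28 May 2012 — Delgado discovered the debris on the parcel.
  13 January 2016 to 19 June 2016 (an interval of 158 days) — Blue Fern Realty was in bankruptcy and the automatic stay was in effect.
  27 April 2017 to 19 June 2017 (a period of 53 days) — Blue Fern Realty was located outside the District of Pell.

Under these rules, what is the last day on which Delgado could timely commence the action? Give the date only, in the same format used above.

Accrual is governed by the date of the act, so the period began to run on 13 July 2011; the later discovery on 28 May 2012 is irrelevant under the stated rule.
Adding the 5 years base period to 13 July 2011 gives a deadline of 13 July 2016, before any tolling.
The automatic bankruptcy stay from 13 January 2016 to 19 June 2016 tolled the period for 158 days, extending the deadline to 18 December 2016.
By the time the defendant's absence from the jurisdiction began on 27 April 2017, the limitation period had already expired on 18 December 2016; that interval cannot revive it.

18 December 2016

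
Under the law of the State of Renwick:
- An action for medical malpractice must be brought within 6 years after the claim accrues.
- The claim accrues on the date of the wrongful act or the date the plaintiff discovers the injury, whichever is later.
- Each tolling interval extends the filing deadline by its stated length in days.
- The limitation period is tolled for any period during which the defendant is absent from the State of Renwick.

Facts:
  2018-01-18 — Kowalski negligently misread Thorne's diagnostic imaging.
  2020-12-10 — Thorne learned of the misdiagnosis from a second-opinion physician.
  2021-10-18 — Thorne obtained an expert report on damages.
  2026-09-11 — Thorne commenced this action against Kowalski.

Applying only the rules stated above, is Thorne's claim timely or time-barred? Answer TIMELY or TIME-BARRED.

TIMELY

Because discovery on 2020-12-10 post-dates the 2018-01-18 act, accrual under the later-of rule falls on 2020-12-10.
The untolled deadline — 6 years after 2020-12-10 — is 2026-12-10.
The other events in the timeline have no effect on the limitation period under the stated rules.
Filing on 2026-09-11 beat the 2026-12-10 deadline — the action is timely.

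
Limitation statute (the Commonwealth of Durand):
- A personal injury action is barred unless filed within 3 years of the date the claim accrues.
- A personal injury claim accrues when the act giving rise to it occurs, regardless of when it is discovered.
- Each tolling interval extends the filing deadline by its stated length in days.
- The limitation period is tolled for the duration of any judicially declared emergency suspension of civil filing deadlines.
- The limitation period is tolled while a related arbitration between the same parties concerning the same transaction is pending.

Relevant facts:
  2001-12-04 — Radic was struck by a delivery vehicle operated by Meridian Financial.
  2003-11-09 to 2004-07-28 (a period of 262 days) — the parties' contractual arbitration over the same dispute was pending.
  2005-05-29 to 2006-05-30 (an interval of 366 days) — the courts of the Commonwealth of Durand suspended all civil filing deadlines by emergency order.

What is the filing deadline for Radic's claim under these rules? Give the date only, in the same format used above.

The claim accrued on 2001-12-04, the date of the act.
3 years from 2001-12-04 is 2004-12-04.
The period was tolled for 262 days by the pending related arbitration (2003-11-09 to 2004-07-28), pushing the deadline to 2005-08-23.
Because the emergency suspension of filing deadlines ran from 2005-05-29 to 2006-05-30, the deadline is extended by 366 days to 2006-08-24.

2006-08-24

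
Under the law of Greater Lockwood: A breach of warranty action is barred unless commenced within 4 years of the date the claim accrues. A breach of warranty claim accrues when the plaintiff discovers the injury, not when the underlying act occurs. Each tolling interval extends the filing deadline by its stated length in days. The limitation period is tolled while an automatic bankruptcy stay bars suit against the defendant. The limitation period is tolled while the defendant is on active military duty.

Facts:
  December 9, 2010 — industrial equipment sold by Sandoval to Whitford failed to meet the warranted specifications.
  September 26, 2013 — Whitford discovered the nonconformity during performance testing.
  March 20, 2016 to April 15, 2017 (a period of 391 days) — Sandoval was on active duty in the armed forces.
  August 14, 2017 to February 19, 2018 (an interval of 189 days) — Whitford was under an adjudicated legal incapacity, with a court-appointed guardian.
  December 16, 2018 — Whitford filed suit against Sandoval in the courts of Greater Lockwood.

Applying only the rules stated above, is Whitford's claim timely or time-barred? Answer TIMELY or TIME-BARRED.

TIME-BARRED

Under the discovery rule, the claim accrued on September 26, 2013, when Whitford discovered the injury — not on the December 9, 2010 date of the underlying act.
The untolled deadline — 4 years after September 26, 2013 — is September 26, 2017.
Because the defendant's active military service ran from March 20, 2016 to April 15, 2017, the deadline is extended by 391 days to October 22, 2018.
No stated provision tolls the period for the plaintiff's incapacity, so the interval from August 14, 2017 to February 19, 2018 has no effect on the deadline.
The December 16, 2018 filing falls after the October 22, 2018 deadline; the claim is time-barred.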